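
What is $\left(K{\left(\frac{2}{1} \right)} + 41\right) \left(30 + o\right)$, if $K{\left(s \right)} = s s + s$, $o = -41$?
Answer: $-517$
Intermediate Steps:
$K{\left(s \right)} = s + s^{2}$ ($K{\left(s \right)} = s^{2} + s = s + s^{2}$)
$\left(K{\left(\frac{2}{1} \right)} + 41\right) \left(30 + o\right) = \left(\frac{2}{1} \left(1 + \frac{2}{1}\right) + 41\right) \left(30 - 41\right) = \left(2 \cdot 1 \left(1 + 2 \cdot 1\right) + 41\right) \left(-11\right) = \left(2 \left(1 + 2\right) + 41\right) \left(-11\right) = \left(2 \cdot 3 + 41\right) \left(-11\right) = \left(6 + 41\right) \left(-11\right) = 47 \left(-11\right) = -517$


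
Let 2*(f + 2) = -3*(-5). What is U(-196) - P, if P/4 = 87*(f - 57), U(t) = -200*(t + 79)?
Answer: 41322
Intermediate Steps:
f = 11/2 (f = -2 + (-3*(-5))/2 = -2 + (½)*15 = -2 + 15/2 = 11/2 ≈ 5.5000)
U(t) = -15800 - 200*t (U(t) = -200*(79 + t) = -15800 - 200*t)
P = -17922 (P = 4*(87*(11/2 - 57)) = 4*(87*(-103/2)) = 4*(-8961/2) = -17922)
U(-196) - P = (-15800 - 200*(-196)) - 1*(-17922) = (-15800 + 39200) + 17922 = 23400 + 17922 = 41322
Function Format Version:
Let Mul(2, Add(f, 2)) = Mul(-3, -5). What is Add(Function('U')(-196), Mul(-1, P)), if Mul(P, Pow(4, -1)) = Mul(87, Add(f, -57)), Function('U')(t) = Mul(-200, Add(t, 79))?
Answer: 41322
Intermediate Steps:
f = Rational(11, 2) (f = Add(-2, Mul(Rational(1, 2), Mul(-3, -5))) = Add(-2, Mul(Rational(1, 2), 15)) = Add(-2, Rational(15, 2)) = Rational(11, 2) ≈ 5.5000)
Function('U')(t) = Add(-15800, Mul(-200, t)) (Function('U')(t) = Mul(-200, Add(79, t)) = Add(-15800, Mul(-200, t)))
P = -17922 (P = Mul(4, Mul(87, Add(Rational(11, 2), -57))) = Mul(4, Mul(87, Rational(-103, 2))) = Mul(4, Rational(-8961, 2)) = -17922)
Add(Function('U')(-196), Mul(-1, P)) = Add(Add(-15800, Mul(-200, -196)), Mul(-1, -17922)) = Add(Add(-15800, 39200), 17922) = Add(23400, 17922) = 41322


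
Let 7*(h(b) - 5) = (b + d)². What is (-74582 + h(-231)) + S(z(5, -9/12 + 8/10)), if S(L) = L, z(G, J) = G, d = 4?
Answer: -470475/7 ≈ -67211.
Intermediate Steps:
h(b) = 5 + (4 + b)²/7 (h(b) = 5 + (b + 4)²/7 = 5 + (4 + b)²/7)
(-74582 + h(-231)) + S(z(5, -9/12 + 8/10)) = (-74582 + (5 + (4 - 231)²/7)) + 5 = (-74582 + (5 + (⅐)*(-227)²)) + 5 = (-74582 + (5 + (⅐)*51529)) + 5 = (-74582 + (5 + 51529/7)) + 5 = (-74582 + 51564/7) + 5 = -470510/7 + 5 = -470475/7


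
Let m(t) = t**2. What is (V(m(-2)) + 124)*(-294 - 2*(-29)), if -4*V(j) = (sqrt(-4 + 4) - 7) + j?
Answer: -29441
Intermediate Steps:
V(j) = 7/4 - j/4 (V(j) = -((sqrt(-4 + 4) - 7) + j)/4 = -((sqrt(0) - 7) + j)/4 = -((0 - 7) + j)/4 = -(-7 + j)/4 = 7/4 - j/4)
(V(m(-2)) + 124)*(-294 - 2*(-29)) = ((7/4 - 1/4*(-2)**2) + 124)*(-294 - 2*(-29)) = ((7/4 - 1/4*4) + 124)*(-294 + 58) = ((7/4 - 1) + 124)*(-236) = (3/4 + 124)*(-236) = (499/4)*(-236) = -29441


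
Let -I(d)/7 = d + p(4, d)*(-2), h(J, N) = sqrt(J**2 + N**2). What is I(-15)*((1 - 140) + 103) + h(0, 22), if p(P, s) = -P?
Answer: -1742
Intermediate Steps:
I(d) = -56 - 7*d (I(d) = -7*(d - 1*4*(-2)) = -7*(d - 4*(-2)) = -7*(d + 8) = -7*(8 + d) = -56 - 7*d)
I(-15)*((1 - 140) + 103) + h(0, 22) = (-56 - 7*(-15))*((1 - 140) + 103) + sqrt(0**2 + 22**2) = (-56 + 105)*(-139 + 103) + sqrt(0 + 484) = 49*(-36) + sqrt(484) = -1764 + 22 = -1742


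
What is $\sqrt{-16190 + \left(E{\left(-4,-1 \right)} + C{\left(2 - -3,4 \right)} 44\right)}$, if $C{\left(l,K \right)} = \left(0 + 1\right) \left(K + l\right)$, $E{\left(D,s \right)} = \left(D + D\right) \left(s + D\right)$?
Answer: $i \sqrt{15754} \approx 125.51 i$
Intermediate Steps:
$E{\left(D,s \right)} = 2 D \left(D + s\right)$
$C{\left(l,K \right)} = K + l$ ($C{\left(l,K \right)} = 1 \left(K + l\right) = K + l$)
$\sqrt{-16190 + \left(E{\left(-4,-1 \right)} + C{\left(2 - -3,4 \right)} 44\right)} = \sqrt{-16190 + \left(2 \left(-4\right) \left(-4 - 1\right) + \left(4 + \left(2 - -3\right)\right) 44\right)} = \sqrt{-16190 + \left(2 \left(-4\right) \left(-5\right) + \left(4 + \left(2 + 3\right)\right) 44\right)} = \sqrt{-16190 + \left(40 + \left(4 + 5\right) 44\right)} = \sqrt{-16190 + \left(40 + 9 \cdot 44\right)} = \sqrt{-16190 + \left(40 + 396\right)} = \sqrt{-16190 + 436} = \sqrt{-15754} = i \sqrt{15754}$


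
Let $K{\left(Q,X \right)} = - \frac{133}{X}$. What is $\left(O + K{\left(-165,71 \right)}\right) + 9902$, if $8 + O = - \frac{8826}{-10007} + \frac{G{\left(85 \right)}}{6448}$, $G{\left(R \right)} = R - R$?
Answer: $\frac{7028953033}{710497} \approx 9893.0$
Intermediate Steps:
$G{\left(R \right)} = 0$
$O = - \frac{71230}{10007}$ ($O = -8 + \left(- \frac{8826}{-10007} + \frac{0}{6448}\right) = -8 + \left(\left(-8826\right) \left(- \frac{1}{10007}\right) + 0 \cdot \frac{1}{6448}\right) = -8 + \left(\frac{8826}{10007} + 0\right) = -8 + \frac{8826}{10007} = - \frac{71230}{10007} \approx -7.118$)
$\left(O + K{\left(-165,71 \right)}\right) + 9902 = \left(- \frac{71230}{10007} - \frac{133}{71}\right) + 9902 = - \frac{6388261}{710497} + 9902 = \frac{7028953033}{710497}$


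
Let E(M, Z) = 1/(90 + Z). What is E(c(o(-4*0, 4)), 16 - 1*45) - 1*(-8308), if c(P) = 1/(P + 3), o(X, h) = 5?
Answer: 506789/61 ≈ 8308.0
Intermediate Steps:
c(P) = 1/(3 + P)
E(c(o(-4*0, 4)), 16 - 1*45) - 1*(-8308) = 1/(90 + (16 - 1*45)) - 1*(-8308) = 1/(90 + (16 - 45)) + 8308 = 1/(90 - 29) + 8308 = 1/61 + 8308 = 506789/61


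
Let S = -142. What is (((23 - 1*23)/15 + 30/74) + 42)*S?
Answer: -222798/37 ≈ -6021.6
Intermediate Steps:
(((23 - 1*23)/15 + 30/74) + 42)*S = (((23 - 1*23)/15 + 30/74) + 42)*(-142) = (((23 - 23)*(1/15) + 30*(1/74)) + 42)*(-142) = ((0*(1/15) + 15/37) + 42)*(-142) = ((0 + 15/37) + 42)*(-142) = (15/37 + 42)*(-142) = (1569/37)*(-142) = -222798/37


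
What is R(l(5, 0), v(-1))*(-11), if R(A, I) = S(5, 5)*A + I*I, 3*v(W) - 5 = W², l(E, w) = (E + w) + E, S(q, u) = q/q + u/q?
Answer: -264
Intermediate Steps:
S(q, u) = 1 + u/q
l(E, w) = w + 2*E
v(W) = 5/3 + W²/3
R(A, I) = I² + 2*A (R(A, I) = ((5 + 5)/5)*A + I*I = ((⅕)*10)*A + I² = 2*A + I² = I² + 2*A)
R(l(5, 0), v(-1))*(-11) = ((5/3 + (⅓)*(-1)²)² + 2*(0 + 2*5))*(-11) = ((5/3 + (⅓)*1)² + 2*(0 + 10))*(-11) = ((5/3 + ⅓)² + 2*10)*(-11) = (2² + 20)*(-11) = (4 + 20)*(-11) = 24*(-11) = -264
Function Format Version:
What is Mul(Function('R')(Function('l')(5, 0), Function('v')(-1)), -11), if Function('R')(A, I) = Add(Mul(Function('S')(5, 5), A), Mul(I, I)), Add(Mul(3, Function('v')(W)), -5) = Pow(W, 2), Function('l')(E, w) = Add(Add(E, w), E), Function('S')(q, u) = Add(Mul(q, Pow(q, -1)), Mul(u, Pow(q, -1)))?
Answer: -264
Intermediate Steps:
Function('S')(q, u) = Add(1, Mul(u, Pow(q, -1)))
Function('l')(E, w) = Add(w, Mul(2, E))
Function('v')(W) = Add(Rational(5, 3), Mul(Rational(1, 3), Pow(W, 2)))
Function('R')(A, I) = Add(Pow(I, 2), Mul(2, A)) (Function('R')(A, I) = Add(Mul(Mul(Pow(5, -1), Add(5, 5)), A), Mul(I, I)) = Add(Mul(Mul(Rational(1, 5), 10), A), Pow(I, 2)) = Add(Mul(2, A), Pow(I, 2)) = Add(Pow(I, 2), Mul(2, A)))
Mul(Function('R')(Function('l')(5, 0), Function('v')(-1)), -11) = Mul(Add(Pow(Add(Rational(5, 3), Mul(Rational(1, 3), Pow(-1, 2))), 2), Mul(2, Add(0, Mul(2, 5)))), -11) = Mul(Add(Pow(Add(Rational(5, 3), Mul(Rational(1, 3), 1)), 2), Mul(2, Add(0, 10))), -11) = Mul(Add(Pow(Add(Rational(5, 3), Rational(1, 3)), 2), Mul(2, 10)), -11) = Mul(Add(Pow(2, 2), 20), -11) = Mul(Add(4, 20), -11) = Mul(24, -11) = -264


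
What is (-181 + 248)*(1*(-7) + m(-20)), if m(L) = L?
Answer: -1809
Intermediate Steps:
(-181 + 248)*(1*(-7) + m(-20)) = (-181 + 248)*(1*(-7) - 20) = 67*(-7 - 20) = 67*(-27) = -1809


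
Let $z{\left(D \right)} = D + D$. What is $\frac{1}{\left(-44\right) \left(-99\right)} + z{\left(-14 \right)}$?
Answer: $- \frac{121967}{4356} \approx -28.0$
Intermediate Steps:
$z{\left(D \right)} = 2 D$
$\frac{1}{\left(-44\right) \left(-99\right)} + z{\left(-14 \right)} = \frac{1}{\left(-44\right) \left(-99\right)} + 2 \left(-14\right) = \frac{1}{4356} - 28 = - \frac{121967}{4356}$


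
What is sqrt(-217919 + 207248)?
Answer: I*sqrt(10671) ≈ 103.3*I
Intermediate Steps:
sqrt(-217919 + 207248) = sqrt(-10671) = I*sqrt(10671)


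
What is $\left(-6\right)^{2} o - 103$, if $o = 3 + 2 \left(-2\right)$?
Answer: $-139$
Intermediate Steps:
$o = -1$ ($o = 3 - 4 = -1$)
$\left(-6\right)^{2} o - 103 = \left(-6\right)^{2} \left(-1\right) - 103 = 36 \left(-1\right) - 103 = -36 - 103 = -139$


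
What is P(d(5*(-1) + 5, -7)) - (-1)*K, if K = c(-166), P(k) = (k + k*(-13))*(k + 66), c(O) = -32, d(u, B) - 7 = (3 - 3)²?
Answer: -6164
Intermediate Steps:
d(u, B) = 7 (d(u, B) = 7 + (3 - 3)² = 7 + 0² = 7 + 0 = 7)
P(k) = -12*k*(66 + k) (P(k) = (k - 13*k)*(66 + k) = (-12*k)*(66 + k) = -12*k*(66 + k))
K = -32
P(d(5*(-1) + 5, -7)) - (-1)*K = -12*7*(66 + 7) - (-1)*(-32) = -12*7*73 - 1*32 = -6132 - 32 = -6164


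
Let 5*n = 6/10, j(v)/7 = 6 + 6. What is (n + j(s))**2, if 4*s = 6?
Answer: 4422609/625 ≈ 7076.2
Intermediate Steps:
s = 3/2 (s = (1/4)*6 = 3/2 ≈ 1.5000)
j(v) = 84 (j(v) = 7*(6 + 6) = 7*12 = 84)
n = 3/25 (n = (6/10)/5 = (6*(1/10))/5 = (1/5)*(3/5) = 3/25 ≈ 0.12000)
(n + j(s))**2 = (3/25 + 84)**2 = (2103/25)**2 = 4422609/625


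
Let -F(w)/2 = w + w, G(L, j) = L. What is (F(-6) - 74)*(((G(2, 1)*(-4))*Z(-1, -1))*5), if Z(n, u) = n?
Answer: -2000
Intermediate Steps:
F(w) = -4*w (F(w) = -2*(w + w) = -4*w)
(F(-6) - 74)*(((G(2, 1)*(-4))*Z(-1, -1))*5) = (-4*(-6) - 74)*(((2*(-4))*(-1))*5) = (24 - 74)*(-8*(-1)*5) = -400*5 = -50*40 = -2000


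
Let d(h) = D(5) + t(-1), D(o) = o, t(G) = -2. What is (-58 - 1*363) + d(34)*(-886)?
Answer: -3079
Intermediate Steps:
d(h) = 3 (d(h) = 5 - 2 = 3)
(-58 - 1*363) + d(34)*(-886) = (-58 - 1*363) + 3*(-886) = (-58 - 363) - 2658 = -421 - 2658 = -3079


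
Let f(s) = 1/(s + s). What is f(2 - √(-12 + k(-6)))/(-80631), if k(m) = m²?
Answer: 1/1612620 + √6/1612620 ≈ 2.1391e-6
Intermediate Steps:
f(s) = 1/(2*s)
f(2 - √(-12 + k(-6)))/(-80631) = (1/(2*(2 - √(-12 + (-6)²))))/(-80631) = (1/(2*(2 - √(-12 + 36))))*(-1/80631) = (1/(2*(2 - √24)))*(-1/80631) = (1/(2*(2 - 2*√6)))*(-1/80631) = -1/(161262*(2 - 2*√6))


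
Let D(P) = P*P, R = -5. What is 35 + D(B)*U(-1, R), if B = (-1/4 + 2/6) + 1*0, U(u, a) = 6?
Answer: 841/24 ≈ 35.042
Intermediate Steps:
B = 1/12 (B = (-1*1/4 + 2*(1/6)) + 0 = (-1/4 + 1/3) + 0 = 1/12 + 0 = 1/12 ≈ 0.083333)
D(P) = P**2
35 + D(B)*U(-1, R) = 35 + (1/12)**2*6 = 35 + (1/144)*6 = 35 + 1/24 = 841/24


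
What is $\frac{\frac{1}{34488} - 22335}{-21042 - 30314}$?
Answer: $\frac{770289479}{1771165728} \approx 0.43491$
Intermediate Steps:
$\frac{\frac{1}{34488} - 22335}{-21042 - 30314} = \frac{\frac{1}{34488} - 22335}{-51356} = \left(- \frac{770289479}{34488}\right) \left(- \frac{1}{51356}\right) = \frac{770289479}{1771165728}$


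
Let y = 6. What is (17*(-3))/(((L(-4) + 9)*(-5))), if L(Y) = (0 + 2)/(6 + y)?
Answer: 306/275 ≈ 1.1127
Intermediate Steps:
L(Y) = 1/6 (L(Y) = (0 + 2)/(6 + 6) = 2/12 = 2*(1/12) = 1/6)
(17*(-3))/(((L(-4) + 9)*(-5))) = (17*(-3))/(((1/6 + 9)*(-5))) = -51/((55/6)*(-5)) = -51/(-275/6) = -51*(-6/275) = 306/275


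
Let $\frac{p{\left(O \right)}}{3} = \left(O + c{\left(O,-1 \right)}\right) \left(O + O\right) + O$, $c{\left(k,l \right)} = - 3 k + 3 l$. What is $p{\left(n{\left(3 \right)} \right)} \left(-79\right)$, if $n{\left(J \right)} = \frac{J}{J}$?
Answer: $2133$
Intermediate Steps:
$n{\left(J \right)} = 1$
$p{\left(O \right)} = 3 O + 6 O \left(-3 - 2 O\right)$ ($p{\left(O \right)} = 3 \left(\left(O - \left(3 + 3 O\right)\right) \left(O + O\right) + O\right) = 3 \left(\left(O - \left(3 + 3 O\right)\right) 2 O + O\right) = 3 \left(\left(-3 - 2 O\right) 2 O + O\right) = 3 \left(2 O \left(-3 - 2 O\right) + O\right) = 3 \left(O + 2 O \left(-3 - 2 O\right)\right) = 3 O + 6 O \left(-3 - 2 O\right)$)
$p{\left(n{\left(3 \right)} \right)} \left(-79\right) = \left(-3\right) 1 \left(5 + 4 \cdot 1\right) \left(-79\right) = \left(-3\right) 1 \left(5 + 4\right) \left(-79\right) = \left(-3\right) 1 \cdot 9 \left(-79\right) = \left(-27\right) \left(-79\right) = 2133$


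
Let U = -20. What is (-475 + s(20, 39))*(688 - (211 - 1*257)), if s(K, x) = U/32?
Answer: -1396435/4 ≈ -3.4911e+5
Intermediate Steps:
s(K, x) = -5/8 (s(K, x) = -20/32 = -20*1/32 = -5/8)
(-475 + s(20, 39))*(688 - (211 - 1*257)) = (-475 - 5/8)*(688 - (211 - 1*257)) = -3805*(688 - (211 - 257))/8 = -3805*(688 - 1*(-46))/8 = -3805*(688 + 46)/8 = -3805/8*734 = -1396435/4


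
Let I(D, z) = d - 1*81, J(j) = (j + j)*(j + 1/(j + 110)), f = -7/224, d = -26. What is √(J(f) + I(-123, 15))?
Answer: I*√150755837582/37536 ≈ 10.344*I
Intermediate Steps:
f = -1/32 (f = -7*1/224 = -1/32 ≈ -0.031250)
J(j) = 2*j*(j + 1/(110 + j)) (J(j) = (2*j)*(j + 1/(110 + j)) = 2*j*(j + 1/(110 + j)))
I(D, z) = -107 (I(D, z) = -26 - 1*81 = -26 - 81 = -107)
√(J(f) + I(-123, 15)) = √(2*(-1/32)*(1 + (-1/32)² + 110*(-1/32))/(110 - 1/32) - 107) = √(2*(-1/32)*(1 + 1/1024 - 55/16)/(3519/32) - 107) = √(2*(-1/32)*(32/3519)*(-2495/1024) - 107) = √(2495/1801728 - 107) = √(-192782401/1801728) = I*√150755837582/37536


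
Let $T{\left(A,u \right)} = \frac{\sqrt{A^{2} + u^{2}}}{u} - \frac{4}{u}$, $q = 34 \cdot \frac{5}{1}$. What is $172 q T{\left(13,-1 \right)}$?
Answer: $116960 - 29240 \sqrt{170} \approx -2.6428 \cdot 10^{5}$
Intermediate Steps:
$q = 170$ ($q = 34 \cdot 5 \cdot 1 = 34 \cdot 5 = 170$)
$T{\left(A,u \right)} = - \frac{4}{u} + \frac{\sqrt{A^{2} + u^{2}}}{u}$ ($T{\left(A,u \right)} = \frac{\sqrt{A^{2} + u^{2}}}{u} - \frac{4}{u} = - \frac{4}{u} + \frac{\sqrt{A^{2} + u^{2}}}{u}$)
$172 q T{\left(13,-1 \right)} = 172 \cdot 170 \frac{-4 + \sqrt{13^{2} + \left(-1\right)^{2}}}{-1} = 29240 \left(- (-4 + \sqrt{169 + 1})\right) = 29240 \left(- (-4 + \sqrt{170})\right) = 29240 \left(4 - \sqrt{170}\right) = 116960 - 29240 \sqrt{170}$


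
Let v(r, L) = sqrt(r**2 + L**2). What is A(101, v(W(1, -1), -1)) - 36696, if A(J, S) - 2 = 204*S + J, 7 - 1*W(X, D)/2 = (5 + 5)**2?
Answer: -36593 + 204*sqrt(34597) ≈ 1351.5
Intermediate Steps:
W(X, D) = -186 (W(X, D) = 14 - 2*(5 + 5)**2 = 14 - 2*10**2 = 14 - 2*100 = 14 - 200 = -186)
v(r, L) = sqrt(L**2 + r**2)
A(J, S) = 2 + J + 204*S (A(J, S) = 2 + (204*S + J) = 2 + (J + 204*S) = 2 + J + 204*S)
A(101, v(W(1, -1), -1)) - 36696 = (2 + 101 + 204*sqrt((-1)**2 + (-186)**2)) - 36696 = (2 + 101 + 204*sqrt(1 + 34596)) - 36696 = (2 + 101 + 204*sqrt(34597)) - 36696 = (103 + 204*sqrt(34597)) - 36696 = -36593 + 204*sqrt(34597)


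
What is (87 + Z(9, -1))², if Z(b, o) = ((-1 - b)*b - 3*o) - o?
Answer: 1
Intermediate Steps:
Z(b, o) = -4*o + b*(-1 - b) (Z(b, o) = (b*(-1 - b) - 3*o) - o = (-3*o + b*(-1 - b)) - o = -4*o + b*(-1 - b))
(87 + Z(9, -1))² = (87 + (-1*9 - 1*9² - 4*(-1)))² = (87 + (-9 - 1*81 + 4))² = (87 + (-9 - 81 + 4))² = (87 - 86)² = 1² = 1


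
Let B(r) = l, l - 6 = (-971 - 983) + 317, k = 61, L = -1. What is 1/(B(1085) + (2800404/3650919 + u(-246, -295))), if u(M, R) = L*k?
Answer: -1216973/2058184848 ≈ -0.00059128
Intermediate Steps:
u(M, R) = -61 (u(M, R) = -1*61 = -61)
l = -1631 (l = 6 + ((-971 - 983) + 317) = 6 + (-1954 + 317) = 6 - 1637 = -1631)
B(r) = -1631
1/(B(1085) + (2800404/3650919 + u(-246, -295))) = 1/(-1631 + (2800404/3650919 - 61)) = 1/(-1631 + (2800404*(1/3650919) - 61)) = 1/(-1631 + (933468/1216973 - 61)) = 1/(-1631 - 73301885/1216973) = 1/(-2058184848/1216973) = -1216973/2058184848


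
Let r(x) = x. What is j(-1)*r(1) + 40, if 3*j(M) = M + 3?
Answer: 122/3 ≈ 40.667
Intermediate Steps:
j(M) = 1 + M/3 (j(M) = (M + 3)/3 = (3 + M)/3 = 1 + M/3)
j(-1)*r(1) + 40 = (1 + (⅓)*(-1))*1 + 40 = (1 - ⅓)*1 + 40 = (⅔)*1 + 40 = ⅔ + 40 = 122/3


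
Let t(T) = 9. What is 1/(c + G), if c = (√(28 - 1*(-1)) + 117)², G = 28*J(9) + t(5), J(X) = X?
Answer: 13979/193824517 - 234*√29/193824517 ≈ 6.5621e-5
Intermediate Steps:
G = 261 (G = 28*9 + 9 = 252 + 9 = 261)
c = (117 + √29)² (c = (√(28 + 1) + 117)² = (√29 + 117)² = (117 + √29)² ≈ 14978.)
1/(c + G) = 1/((117 + √29)² + 261) = 1/(261 + (117 + √29)²)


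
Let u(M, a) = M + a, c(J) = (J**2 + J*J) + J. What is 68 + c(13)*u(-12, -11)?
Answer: -8005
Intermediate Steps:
c(J) = J + 2*J**2 (c(J) = (J**2 + J**2) + J = 2*J**2 + J = J + 2*J**2)
68 + c(13)*u(-12, -11) = 68 + (13*(1 + 2*13))*(-12 - 11) = 68 + (13*(1 + 26))*(-23) = 68 + (13*27)*(-23) = 68 + 351*(-23) = 68 - 8073 = -8005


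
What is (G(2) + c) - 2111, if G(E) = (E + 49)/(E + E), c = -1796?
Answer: -15577/4 ≈ -3894.3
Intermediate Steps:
G(E) = (49 + E)/(2*E) (G(E) = (49 + E)/((2*E)) = (49 + E)*(1/(2*E)) = (49 + E)/(2*E))
(G(2) + c) - 2111 = ((½)*(49 + 2)/2 - 1796) - 2111 = ((½)*(½)*51 - 1796) - 2111 = (51/4 - 1796) - 2111 = -7133/4 - 2111 = -15577/4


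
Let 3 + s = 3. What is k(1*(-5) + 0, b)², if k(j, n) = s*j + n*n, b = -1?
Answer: 1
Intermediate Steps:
s = 0 (s = -3 + 3 = 0)
k(j, n) = n² (k(j, n) = 0*j + n*n = 0 + n² = n²)
k(1*(-5) + 0, b)² = ((-1)²)² = 1² = 1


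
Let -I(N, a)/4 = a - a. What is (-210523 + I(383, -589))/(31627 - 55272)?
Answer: 210523/23645 ≈ 8.9035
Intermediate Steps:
I(N, a) = 0 (I(N, a) = -4*(a - a) = -4*0 = 0)
(-210523 + I(383, -589))/(31627 - 55272) = (-210523 + 0)/(31627 - 55272) = -210523/(-23645) = -210523*(-1/23645) = 210523/23645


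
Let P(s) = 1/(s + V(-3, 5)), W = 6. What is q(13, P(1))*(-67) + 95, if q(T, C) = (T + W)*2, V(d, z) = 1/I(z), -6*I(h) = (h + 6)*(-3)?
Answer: -2451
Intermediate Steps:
I(h) = 3 + h/2 (I(h) = -(h + 6)*(-3)/6 = -(6 + h)*(-3)/6 = -(-18 - 3*h)/6 = 3 + h/2)
V(d, z) = 1/(3 + z/2)
P(s) = 1/(2/11 + s) (P(s) = 1/(s + 2/(6 + 5)) = 1/(s + 2/11) = 1/(2/11 + s))
q(T, C) = 12 + 2*T (q(T, C) = (T + 6)*2 = (6 + T)*2 = 12 + 2*T)
q(13, P(1))*(-67) + 95 = (12 + 2*13)*(-67) + 95 = (12 + 26)*(-67) + 95 = 38*(-67) + 95 = -2546 + 95 = -2451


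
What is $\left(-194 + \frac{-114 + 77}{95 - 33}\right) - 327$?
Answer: $- \frac{32339}{62} \approx -521.6$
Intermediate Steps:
$\left(-194 + \frac{-114 + 77}{95 - 33}\right) - 327 = \left(-194 - \frac{37}{62}\right) - 327 = - \frac{12065}{62} - 327 = - \frac{32339}{62}$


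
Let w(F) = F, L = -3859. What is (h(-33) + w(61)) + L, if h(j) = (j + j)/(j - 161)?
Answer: -368373/97 ≈ -3797.7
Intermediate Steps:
h(j) = 2*j/(-161 + j) (h(j) = (2*j)/(-161 + j) = 2*j/(-161 + j))
(h(-33) + w(61)) + L = (2*(-33)/(-161 - 33) + 61) - 3859 = (2*(-33)/(-194) + 61) - 3859 = (2*(-33)*(-1/194) + 61) - 3859 = (33/97 + 61) - 3859 = 5950/97 - 3859 = -368373/97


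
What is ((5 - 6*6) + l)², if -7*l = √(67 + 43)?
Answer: (217 + √110)²/49 ≈ 1056.1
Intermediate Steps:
l = -√110/7 (l = -√(67 + 43)/7 = -√110/7 ≈ -1.4983)
((5 - 6*6) + l)² = ((5 - 6*6) - √110/7)² = ((5 - 1*36) - √110/7)² = ((5 - 36) - √110/7)² = (-31 - √110/7)²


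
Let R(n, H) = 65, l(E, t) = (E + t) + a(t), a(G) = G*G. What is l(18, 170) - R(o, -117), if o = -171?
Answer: 29023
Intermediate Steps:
a(G) = G²
l(E, t) = E + t + t² (l(E, t) = (E + t) + t² = E + t + t²)
l(18, 170) - R(o, -117) = (18 + 170 + 170²) - 1*65 = (18 + 170 + 28900) - 65 = 29088 - 65 = 29023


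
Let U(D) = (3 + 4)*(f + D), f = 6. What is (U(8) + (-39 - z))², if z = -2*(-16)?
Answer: 729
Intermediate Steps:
z = 32
U(D) = 42 + 7*D (U(D) = (3 + 4)*(6 + D) = 7*(6 + D) = 42 + 7*D)
(U(8) + (-39 - z))² = ((42 + 7*8) + (-39 - 1*32))² = ((42 + 56) + (-39 - 32))² = (98 - 71)² = 27² = 729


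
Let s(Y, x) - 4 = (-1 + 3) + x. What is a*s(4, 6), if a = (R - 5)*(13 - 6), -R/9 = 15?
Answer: -11760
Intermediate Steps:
R = -135 (R = -9*15 = -135)
s(Y, x) = 6 + x (s(Y, x) = 4 + ((-1 + 3) + x) = 4 + (2 + x) = 6 + x)
a = -980 (a = (-135 - 5)*(13 - 6) = -140*7 = -980)
a*s(4, 6) = -980*(6 + 6) = -980*12 = -11760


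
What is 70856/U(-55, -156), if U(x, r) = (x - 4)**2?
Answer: 70856/3481 ≈ 20.355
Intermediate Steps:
U(x, r) = (-4 + x)**2
70856/U(-55, -156) = 70856/((-4 - 55)**2) = 70856/((-59)**2) = 70856/3481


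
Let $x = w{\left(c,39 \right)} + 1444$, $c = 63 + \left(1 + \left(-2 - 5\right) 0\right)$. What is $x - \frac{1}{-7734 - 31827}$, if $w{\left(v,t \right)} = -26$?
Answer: $\frac{56097499}{39561} \approx 1418.0$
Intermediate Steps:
$c = 64$ ($c = 63 + \left(1 + \left(-2 - 5\right) 0\right) = 63 + \left(1 - 0\right) = 63 + \left(1 + 0\right) = 63 + 1 = 64$)
$x = 1418$ ($x = -26 + 1444 = 1418$)
$x - \frac{1}{-7734 - 31827} = 1418 - \frac{1}{-7734 - 31827} = 1418 - \frac{1}{-39561} = 1418 - - \frac{1}{39561} = 1418 + \frac{1}{39561} = \frac{56097499}{39561}$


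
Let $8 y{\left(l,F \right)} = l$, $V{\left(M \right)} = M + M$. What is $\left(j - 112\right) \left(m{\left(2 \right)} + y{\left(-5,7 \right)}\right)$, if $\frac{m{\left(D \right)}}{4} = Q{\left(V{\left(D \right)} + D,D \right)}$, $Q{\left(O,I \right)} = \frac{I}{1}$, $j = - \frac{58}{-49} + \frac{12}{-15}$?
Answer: $- \frac{806707}{980} \approx -823.17$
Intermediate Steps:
$V{\left(M \right)} = 2 M$
$y{\left(l,F \right)} = \frac{l}{8}$
$j = \frac{94}{245}$ ($j = \left(-58\right) \left(- \frac{1}{49}\right) + 12 \left(- \frac{1}{15}\right) = \frac{58}{49} - \frac{4}{5} = \frac{94}{245} \approx 0.38367$)
$Q{\left(O,I \right)} = I$ ($Q{\left(O,I \right)} = I 1 = I$)
$m{\left(D \right)} = 4 D$
$\left(j - 112\right) \left(m{\left(2 \right)} + y{\left(-5,7 \right)}\right) = \left(\frac{94}{245} - 112\right) \left(4 \cdot 2 + \frac{1}{8} \left(-5\right)\right) = - \frac{27346 \left(8 - \frac{5}{8}\right)}{245} = \left(- \frac{27346}{245}\right) \frac{59}{8} = - \frac{806707}{980}$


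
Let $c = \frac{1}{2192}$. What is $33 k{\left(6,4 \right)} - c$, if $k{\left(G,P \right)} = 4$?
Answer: $\frac{289343}{2192} \approx 132.0$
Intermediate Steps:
$c = \frac{1}{2192} \approx 0.0004562$
$33 k{\left(6,4 \right)} - c = 33 \cdot 4 - \frac{1}{2192} = 132 - \frac{1}{2192} = \frac{289343}{2192}$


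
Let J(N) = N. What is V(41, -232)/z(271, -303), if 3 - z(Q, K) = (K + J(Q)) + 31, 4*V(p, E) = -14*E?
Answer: 203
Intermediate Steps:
V(p, E) = -7*E/2 (V(p, E) = (-14*E)/4 = -7*E/2)
z(Q, K) = -28 - K - Q (z(Q, K) = 3 - ((K + Q) + 31) = 3 - (31 + K + Q) = 3 + (-31 - K - Q) = -28 - K - Q)
V(41, -232)/z(271, -303) = (-7/2*(-232))/(-28 - 1*(-303) - 1*271) = 812/(-28 + 303 - 271) = 812/4 = 812*(¼) = 203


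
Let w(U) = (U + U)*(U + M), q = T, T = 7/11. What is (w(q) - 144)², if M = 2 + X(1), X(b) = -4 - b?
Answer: 316412944/14641 ≈ 21611.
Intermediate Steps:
T = 7/11 (T = 7*(1/11) = 7/11 ≈ 0.63636)
q = 7/11 ≈ 0.63636
M = -3 (M = 2 + (-4 - 1*1) = 2 + (-4 - 1) = 2 - 5 = -3)
w(U) = 2*U*(-3 + U) (w(U) = (U + U)*(U - 3) = (2*U)*(-3 + U) = 2*U*(-3 + U))
(w(q) - 144)² = (2*(7/11)*(-3 + 7/11) - 144)² = (2*(7/11)*(-26/11) - 144)² = (-364/121 - 144)² = (-17788/121)² = 316412944/14641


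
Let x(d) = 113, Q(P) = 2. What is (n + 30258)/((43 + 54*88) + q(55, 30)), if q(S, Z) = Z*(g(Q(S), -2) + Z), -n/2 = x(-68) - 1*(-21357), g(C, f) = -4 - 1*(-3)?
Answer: -12682/5665 ≈ -2.2387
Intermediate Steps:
g(C, f) = -1 (g(C, f) = -4 + 3 = -1)
n = -42940 (n = -2*(113 - 1*(-21357)) = -2*(113 + 21357) = -2*21470 = -42940)
q(S, Z) = Z*(-1 + Z)
(n + 30258)/((43 + 54*88) + q(55, 30)) = (-42940 + 30258)/((43 + 54*88) + 30*(-1 + 30)) = -12682/((43 + 4752) + 30*29) = -12682/(4795 + 870) = -12682/5665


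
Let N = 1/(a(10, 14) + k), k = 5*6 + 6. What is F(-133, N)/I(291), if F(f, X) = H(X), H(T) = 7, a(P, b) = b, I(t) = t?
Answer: 7/291 ≈ 0.024055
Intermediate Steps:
k = 36 (k = 30 + 6 = 36)
N = 1/50 (N = 1/(14 + 36) = 1/50 ≈ 0.020000)
F(f, X) = 7
F(-133, N)/I(291) = 7/291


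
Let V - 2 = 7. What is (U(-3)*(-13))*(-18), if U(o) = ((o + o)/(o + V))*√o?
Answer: -234*I*√3 ≈ -405.3*I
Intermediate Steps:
V = 9 (V = 2 + 7 = 9)
U(o) = 2*o^(3/2)/(9 + o) (U(o) = ((o + o)/(o + 9))*√o = ((2*o)/(9 + o))*√o = (2*o/(9 + o))*√o = 2*o^(3/2)/(9 + o))
(U(-3)*(-13))*(-18) = ((2*(-3)^(3/2)/(9 - 3))*(-13))*(-18) = ((2*(-3*I*√3)/6)*(-13))*(-18) = ((2*(-3*I*√3)*(⅙))*(-13))*(-18) = (-I*√3*(-13))*(-18) = (13*I*√3)*(-18) = -234*I*√3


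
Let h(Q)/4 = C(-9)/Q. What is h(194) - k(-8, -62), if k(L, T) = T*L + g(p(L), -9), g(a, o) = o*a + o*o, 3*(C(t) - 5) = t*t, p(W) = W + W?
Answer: -69873/97 ≈ -720.34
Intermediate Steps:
p(W) = 2*W
C(t) = 5 + t²/3 (C(t) = 5 + (t*t)/3 = 5 + t²/3)
g(a, o) = o² + a*o (g(a, o) = a*o + o² = o² + a*o)
k(L, T) = 81 - 18*L + L*T (k(L, T) = T*L - 9*(2*L - 9) = L*T - 9*(-9 + 2*L) = L*T + (81 - 18*L) = 81 - 18*L + L*T)
h(Q) = 128/Q (h(Q) = 4*((5 + (⅓)*(-9)²)/Q) = 4*((5 + (⅓)*81)/Q) = 4*((5 + 27)/Q) = 4*(32/Q) = 128/Q)
h(194) - k(-8, -62) = 128/194 - (81 - 18*(-8) - 8*(-62)) = 128*(1/194) - (81 + 144 + 496) = 64/97 - 1*721 = 64/97 - 721 = -69873/97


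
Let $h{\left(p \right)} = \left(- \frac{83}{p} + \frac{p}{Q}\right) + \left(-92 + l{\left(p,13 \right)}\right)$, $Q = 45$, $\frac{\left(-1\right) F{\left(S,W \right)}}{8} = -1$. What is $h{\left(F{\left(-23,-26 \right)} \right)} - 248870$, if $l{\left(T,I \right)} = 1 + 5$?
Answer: $- \frac{89627831}{360} \approx -2.4897 \cdot 10^{5}$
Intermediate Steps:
$l{\left(T,I \right)} = 6$
$F{\left(S,W \right)} = 8$ ($F{\left(S,W \right)} = \left(-8\right) \left(-1\right) = 8$)
$h{\left(p \right)} = -86 - \frac{83}{p} + \frac{p}{45}$ ($h{\left(p \right)} = \left(- \frac{83}{p} + \frac{p}{45}\right) + \left(-92 + 6\right) = \left(- \frac{83}{p} + p \frac{1}{45}\right) - 86 = \left(- \frac{83}{p} + \frac{p}{45}\right) - 86 = -86 - \frac{83}{p} + \frac{p}{45}$)
$h{\left(F{\left(-23,-26 \right)} \right)} - 248870 = \left(-86 - \frac{83}{8} + \frac{1}{45} \cdot 8\right) - 248870 = \left(-86 - \frac{83}{8} + \frac{8}{45}\right) - 248870 = - \frac{34631}{360} - 248870 = - \frac{89627831}{360}$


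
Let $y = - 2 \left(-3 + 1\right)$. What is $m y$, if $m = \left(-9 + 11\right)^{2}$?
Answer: $16$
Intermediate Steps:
$m = 4$ ($m = 2^{2} = 4$)
$y = 4$ ($y = \left(-2\right) \left(-2\right) = 4$)
$m y = 4 \cdot 4 = 16$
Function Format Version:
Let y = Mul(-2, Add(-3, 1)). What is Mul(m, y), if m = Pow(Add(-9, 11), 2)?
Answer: 16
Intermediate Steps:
m = 4 (m = Pow(2, 2) = 4)
y = 4 (y = Mul(-2, -2) = 4)
Mul(m, y) = Mul(4, 4) = 16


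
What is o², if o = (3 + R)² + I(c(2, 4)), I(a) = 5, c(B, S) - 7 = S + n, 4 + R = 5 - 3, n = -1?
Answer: 36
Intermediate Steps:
R = -2 (R = -4 + (5 - 3) = -4 + 2 = -2)
c(B, S) = 6 + S (c(B, S) = 7 + (S - 1) = 7 + (-1 + S) = 6 + S)
o = 6 (o = (3 - 2)² + 5 = 1² + 5 = 1 + 5 = 6)
o² = 6² = 36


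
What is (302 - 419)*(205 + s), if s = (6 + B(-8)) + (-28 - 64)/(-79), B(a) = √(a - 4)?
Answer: -1961037/79 - 234*I*√3 ≈ -24823.0 - 405.3*I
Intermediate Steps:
B(a) = √(-4 + a)
s = 566/79 + 2*I*√3 (s = (6 + √(-4 - 8)) + (-28 - 64)/(-79) = (6 + √(-12)) - 92*(-1/79) = (6 + 2*I*√3) + 92/79 = 566/79 + 2*I*√3 ≈ 7.1646 + 3.4641*I)
(302 - 419)*(205 + s) = (302 - 419)*(205 + (566/79 + 2*I*√3)) = -117*(16761/79 + 2*I*√3) = -1961037/79 - 234*I*√3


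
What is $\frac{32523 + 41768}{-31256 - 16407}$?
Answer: $- \frac{10613}{6809} \approx -1.5587$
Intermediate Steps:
$\frac{32523 + 41768}{-31256 - 16407} = \frac{74291}{-47663} = 74291 \left(- \frac{1}{47663}\right) = - \frac{10613}{6809}$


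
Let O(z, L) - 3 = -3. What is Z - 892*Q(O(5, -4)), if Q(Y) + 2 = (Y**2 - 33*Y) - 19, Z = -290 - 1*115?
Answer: 18327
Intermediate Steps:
O(z, L) = 0 (O(z, L) = 3 - 3 = 0)
Z = -405 (Z = -290 - 115 = -405)
Q(Y) = -21 + Y**2 - 33*Y (Q(Y) = -2 + ((Y**2 - 33*Y) - 19) = -2 + (-19 + Y**2 - 33*Y) = -21 + Y**2 - 33*Y)
Z - 892*Q(O(5, -4)) = -405 - 892*(-21 + 0**2 - 33*0) = -405 - 892*(-21 + 0 + 0) = -405 - 892*(-21) = -405 + 18732 = 18327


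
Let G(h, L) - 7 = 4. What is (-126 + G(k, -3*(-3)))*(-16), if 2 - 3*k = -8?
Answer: 1840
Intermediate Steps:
k = 10/3 (k = ⅔ - ⅓*(-8) = ⅔ + 8/3 = 10/3 ≈ 3.3333)
G(h, L) = 11 (G(h, L) = 7 + 4 = 11)
(-126 + G(k, -3*(-3)))*(-16) = (-126 + 11)*(-16) = -115*(-16) = 1840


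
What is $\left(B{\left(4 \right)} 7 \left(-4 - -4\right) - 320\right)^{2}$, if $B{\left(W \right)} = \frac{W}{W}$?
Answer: $102400$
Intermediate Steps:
$B{\left(W \right)} = 1$
$\left(B{\left(4 \right)} 7 \left(-4 - -4\right) - 320\right)^{2} = \left(1 \cdot 7 \left(-4 - -4\right) - 320\right)^{2} = \left(7 \left(-4 + 4\right) - 320\right)^{2} = \left(7 \cdot 0 - 320\right)^{2} = \left(0 - 320\right)^{2} = \left(-320\right)^{2} = 102400$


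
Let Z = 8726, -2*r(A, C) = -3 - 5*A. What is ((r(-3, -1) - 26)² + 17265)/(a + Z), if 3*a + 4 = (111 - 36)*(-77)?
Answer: 54867/20399 ≈ 2.6897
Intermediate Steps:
a = -5779/3 (a = -4/3 + ((111 - 36)*(-77))/3 = -4/3 + (75*(-77))/3 = -4/3 + (⅓)*(-5775) = -4/3 - 1925 = -5779/3 ≈ -1926.3)
r(A, C) = 3/2 + 5*A/2 (r(A, C) = -(-3 - 5*A)/2 = 3/2 + 5*A/2)
((r(-3, -1) - 26)² + 17265)/(a + Z) = (((3/2 + (5/2)*(-3)) - 26)² + 17265)/(-5779/3 + 8726) = (((3/2 - 15/2) - 26)² + 17265)/(20399/3) = ((-6 - 26)² + 17265)*(3/20399) = ((-32)² + 17265)*(3/20399) = (1024 + 17265)*(3/20399) = 18289*(3/20399) = 54867/20399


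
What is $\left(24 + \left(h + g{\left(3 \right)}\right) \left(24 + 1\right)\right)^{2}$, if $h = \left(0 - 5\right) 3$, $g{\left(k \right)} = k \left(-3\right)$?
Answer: $331776$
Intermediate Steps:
$g{\left(k \right)} = - 3 k$
$h = -15$ ($h = \left(-5\right) 3 = -15$)
$\left(24 + \left(h + g{\left(3 \right)}\right) \left(24 + 1\right)\right)^{2} = \left(24 + \left(-15 - 9\right) \left(24 + 1\right)\right)^{2} = \left(24 + \left(-15 - 9\right) 25\right)^{2} = \left(24 - 600\right)^{2} = \left(-576\right)^{2} = 331776$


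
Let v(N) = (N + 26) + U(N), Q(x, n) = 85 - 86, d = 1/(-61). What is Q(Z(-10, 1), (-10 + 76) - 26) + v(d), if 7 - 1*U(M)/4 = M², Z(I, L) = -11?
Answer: 197148/3721 ≈ 52.983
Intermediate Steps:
U(M) = 28 - 4*M²
d = -1/61 ≈ -0.016393
Q(x, n) = -1
v(N) = 54 + N - 4*N² (v(N) = (N + 26) + (28 - 4*N²) = (26 + N) + (28 - 4*N²) = 54 + N - 4*N²)
Q(Z(-10, 1), (-10 + 76) - 26) + v(d) = -1 + (54 - 1/61 - 4*(-1/61)²) = -1 + (54 - 1/61 - 4*1/3721) = -1 + (54 - 1/61 - 4/3721) = -1 + 200869/3721 = 197148/3721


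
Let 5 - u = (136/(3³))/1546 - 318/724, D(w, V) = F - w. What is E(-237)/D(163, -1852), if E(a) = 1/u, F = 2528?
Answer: 7555302/97131455795 ≈ 7.7784e-5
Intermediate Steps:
D(w, V) = 2528 - w
u = 41070383/7555302 (u = 5 - ((136/(3³))/1546 - 318/724) = 5 - ((136/27)*(1/1546) - 318*1/724) = 5 - ((136*(1/27))*(1/1546) - 159/362) = 5 - ((136/27)*(1/1546) - 159/362) = 5 - (68/20871 - 159/362) = 5 - 1*(-3293873/7555302) = 5 + 3293873/7555302 = 41070383/7555302 ≈ 5.4360)
E(a) = 7555302/41070383 (E(a) = 1/(41070383/7555302) = 7555302/41070383)
E(-237)/D(163, -1852) = 7555302/(41070383*(2528 - 1*163)) = 7555302/(41070383*(2528 - 163)) = (7555302/41070383)/2365 = (7555302/41070383)*(1/2365) = 7555302/97131455795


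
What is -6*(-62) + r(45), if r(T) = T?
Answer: 417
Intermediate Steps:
-6*(-62) + r(45) = -6*(-62) + 45 = 372 + 45 = 417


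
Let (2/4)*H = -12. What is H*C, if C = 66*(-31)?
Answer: 49104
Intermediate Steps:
H = -24 (H = 2*(-12) = -24)
C = -2046
H*C = -24*(-2046) = 49104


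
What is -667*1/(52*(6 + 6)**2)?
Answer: -667/7488 ≈ -0.089076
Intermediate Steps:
-667*1/(52*(6 + 6)**2) = -667/(52*12**2) = -667/(52*144) = -667/7488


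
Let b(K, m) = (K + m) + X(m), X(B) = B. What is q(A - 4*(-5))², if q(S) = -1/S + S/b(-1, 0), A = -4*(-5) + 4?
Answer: 3751969/1936 ≈ 1938.0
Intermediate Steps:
b(K, m) = K + 2*m (b(K, m) = (K + m) + m = K + 2*m)
A = 24 (A = 20 + 4 = 24)
q(S) = -S - 1/S (q(S) = -1/S + S/(-1 + 2*0) = -1/S + S/(-1 + 0) = -1/S + S/(-1) = -1/S + S*(-1) = -1/S - S = -S - 1/S)
q(A - 4*(-5))² = (-(24 - 4*(-5)) - 1/(24 - 4*(-5)))² = (-(24 + 20) - 1/(24 + 20))² = (-1*44 - 1/44)² = (-44 - 1*1/44)² = (-44 - 1/44)² = (-1937/44)² = 3751969/1936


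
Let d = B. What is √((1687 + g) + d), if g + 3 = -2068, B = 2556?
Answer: 2*√543 ≈ 46.605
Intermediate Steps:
g = -2071 (g = -3 - 2068 = -2071)
d = 2556
√((1687 + g) + d) = √((1687 - 2071) + 2556) = √(-384 + 2556) = √2172 = 2*√543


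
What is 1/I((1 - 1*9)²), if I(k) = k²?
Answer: 1/4096 ≈ 0.00024414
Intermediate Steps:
1/I((1 - 1*9)²) = 1/(((1 - 1*9)²)²) = 1/(((1 - 9)²)²) = 1/(((-8)²)²) = 1/(64²) = 1/4096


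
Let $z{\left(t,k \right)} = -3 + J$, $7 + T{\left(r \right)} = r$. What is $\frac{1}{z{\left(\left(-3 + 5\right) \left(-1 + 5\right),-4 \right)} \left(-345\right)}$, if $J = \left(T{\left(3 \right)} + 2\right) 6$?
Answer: $\frac{1}{5175} \approx 0.00019324$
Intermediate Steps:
$T{\left(r \right)} = -7 + r$
$J = -12$ ($J = \left(\left(-7 + 3\right) + 2\right) 6 = \left(-4 + 2\right) 6 = \left(-2\right) 6 = -12$)
$z{\left(t,k \right)} = -15$ ($z{\left(t,k \right)} = -3 - 12 = -15$)
$\frac{1}{z{\left(\left(-3 + 5\right) \left(-1 + 5\right),-4 \right)} \left(-345\right)} = \frac{1}{\left(-15\right) \left(-345\right)} = \frac{1}{5175}$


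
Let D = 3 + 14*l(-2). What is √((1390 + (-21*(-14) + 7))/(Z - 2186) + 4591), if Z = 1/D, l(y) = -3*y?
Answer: √166023040527574/190181 ≈ 67.751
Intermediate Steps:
D = 87 (D = 3 + 14*(-3*(-2)) = 3 + 14*6 = 3 + 84 = 87)
Z = 1/87 ≈ 0.011494
√((1390 + (-21*(-14) + 7))/(Z - 2186) + 4591) = √((1390 + (-21*(-14) + 7))/(1/87 - 2186) + 4591) = √((1390 + (294 + 7))/(-190181/87) + 4591) = √((1390 + 301)*(-87/190181) + 4591) = √(1691*(-87/190181) + 4591) = √(-147117/190181 + 4591) = √(872973854/190181) = √166023040527574/190181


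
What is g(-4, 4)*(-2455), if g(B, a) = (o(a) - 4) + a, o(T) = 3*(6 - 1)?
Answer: -36825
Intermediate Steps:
o(T) = 15 (o(T) = 3*5 = 15)
g(B, a) = 11 + a (g(B, a) = (15 - 4) + a = 11 + a)
g(-4, 4)*(-2455) = (11 + 4)*(-2455) = 15*(-2455) = -36825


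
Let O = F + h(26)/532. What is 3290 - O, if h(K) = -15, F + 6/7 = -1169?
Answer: 2372659/532 ≈ 4459.9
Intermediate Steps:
F = -8189/7 (F = -6/7 - 1169 = -8189/7 ≈ -1169.9)
O = -622379/532 (O = -8189/7 - 15/532 = -622379/532 ≈ -1169.9)
3290 - O = 3290 - 1*(-622379/532) = 3290 + 622379/532 = 2372659/532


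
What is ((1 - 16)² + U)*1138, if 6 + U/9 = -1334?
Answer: -13468230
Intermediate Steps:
U = -12060 (U = -54 + 9*(-1334) = -54 - 12006 = -12060)
((1 - 16)² + U)*1138 = ((1 - 16)² - 12060)*1138 = ((-15)² - 12060)*1138 = (225 - 12060)*1138 = -11835*1138 = -13468230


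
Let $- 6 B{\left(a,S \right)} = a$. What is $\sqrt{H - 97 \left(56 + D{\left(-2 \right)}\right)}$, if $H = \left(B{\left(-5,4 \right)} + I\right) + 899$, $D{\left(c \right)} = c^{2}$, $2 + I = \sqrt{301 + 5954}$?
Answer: $\frac{\sqrt{-177198 + 108 \sqrt{695}}}{6} \approx 69.592 i$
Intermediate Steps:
$B{\left(a,S \right)} = - \frac{a}{6}$
$I = -2 + 3 \sqrt{695}$ ($I = -2 + \sqrt{301 + 5954} = -2 + \sqrt{6255} = -2 + 3 \sqrt{695} \approx 77.089$)
$H = \frac{5387}{6} + 3 \sqrt{695}$ ($H = \left(\left(- \frac{1}{6}\right) \left(-5\right) - \left(2 - 3 \sqrt{695}\right)\right) + 899 = \left(\frac{5}{6} - \left(2 - 3 \sqrt{695}\right)\right) + 899 = \left(- \frac{7}{6} + 3 \sqrt{695}\right) + 899 = \frac{5387}{6} + 3 \sqrt{695} \approx 976.92$)
$\sqrt{H - 97 \left(56 + D{\left(-2 \right)}\right)} = \sqrt{\left(\frac{5387}{6} + 3 \sqrt{695}\right) - 97 \left(56 + \left(-2\right)^{2}\right)} = \sqrt{\left(\frac{5387}{6} + 3 \sqrt{695}\right) - 97 \left(56 + 4\right)} = \sqrt{\left(\frac{5387}{6} + 3 \sqrt{695}\right) - 5820} = \sqrt{- \frac{29533}{6} + 3 \sqrt{695}}$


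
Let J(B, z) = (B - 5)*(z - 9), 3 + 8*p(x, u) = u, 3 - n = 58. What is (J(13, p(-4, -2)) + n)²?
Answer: 17424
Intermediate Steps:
n = -55 (n = 3 - 1*58 = 3 - 58 = -55)
p(x, u) = -3/8 + u/8
J(B, z) = (-9 + z)*(-5 + B) (J(B, z) = (-5 + B)*(-9 + z) = (-9 + z)*(-5 + B))
(J(13, p(-4, -2)) + n)² = ((45 - 9*13 - 5*(-3/8 + (⅛)*(-2)) + 13*(-3/8 + (⅛)*(-2))) - 55)² = ((45 - 117 - 5*(-3/8 - ¼) + 13*(-3/8 - ¼)) - 55)² = ((45 - 117 - 5*(-5/8) + 13*(-5/8)) - 55)² = ((45 - 117 + 25/8 - 65/8) - 55)² = (-77 - 55)² = (-132)² = 17424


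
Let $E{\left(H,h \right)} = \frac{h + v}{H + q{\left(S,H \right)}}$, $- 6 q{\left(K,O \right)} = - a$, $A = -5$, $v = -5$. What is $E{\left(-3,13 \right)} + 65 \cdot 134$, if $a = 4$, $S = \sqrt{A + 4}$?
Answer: $\frac{60946}{7} \approx 8706.6$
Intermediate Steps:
$S = i$ ($S = \sqrt{-5 + 4} = \sqrt{-1} = i \approx 1.0 i$)
$q{\left(K,O \right)} = \frac{2}{3}$ ($q{\left(K,O \right)} = - \frac{\left(-1\right) 4}{6} = \left(- \frac{1}{6}\right) \left(-4\right) = \frac{2}{3}$)
$E{\left(H,h \right)} = \frac{-5 + h}{\frac{2}{3} + H}$ ($E{\left(H,h \right)} = \frac{h - 5}{H + \frac{2}{3}} = \frac{-5 + h}{\frac{2}{3} + H}$)
$E{\left(-3,13 \right)} + 65 \cdot 134 = \frac{3 \left(-5 + 13\right)}{2 + 3 \left(-3\right)} + 65 \cdot 134 = 3 \frac{1}{2 - 9} \cdot 8 + 8710 = 3 \frac{1}{-7} \cdot 8 + 8710 = 3 \left(- \frac{1}{7}\right) 8 + 8710 = - \frac{24}{7} + 8710 = \frac{60946}{7}$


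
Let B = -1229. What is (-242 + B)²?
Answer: 2163841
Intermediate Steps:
(-242 + B)² = (-242 - 1229)² = (-1471)² = 2163841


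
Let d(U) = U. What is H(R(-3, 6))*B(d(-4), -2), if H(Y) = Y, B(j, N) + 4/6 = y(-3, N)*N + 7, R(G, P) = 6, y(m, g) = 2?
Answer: 14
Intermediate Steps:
B(j, N) = 19/3 + 2*N (B(j, N) = -⅔ + (2*N + 7) = -⅔ + (7 + 2*N) = 19/3 + 2*N)
H(R(-3, 6))*B(d(-4), -2) = 6*(19/3 + 2*(-2)) = 6*(19/3 - 4) = 6*(7/3) = 14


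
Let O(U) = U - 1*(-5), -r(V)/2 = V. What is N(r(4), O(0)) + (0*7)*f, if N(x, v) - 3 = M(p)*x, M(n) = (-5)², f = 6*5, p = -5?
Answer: -197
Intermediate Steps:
r(V) = -2*V
f = 30
M(n) = 25
O(U) = 5 + U (O(U) = U + 5 = 5 + U)
N(x, v) = 3 + 25*x
N(r(4), O(0)) + (0*7)*f = (3 + 25*(-2*4)) + (0*7)*30 = (3 + 25*(-8)) + 0*30 = (3 - 200) + 0 = -197 + 0 = -197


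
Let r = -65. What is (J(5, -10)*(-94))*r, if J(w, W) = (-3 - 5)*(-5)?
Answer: 244400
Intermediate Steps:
J(w, W) = 40 (J(w, W) = -8*(-5) = 40)
(J(5, -10)*(-94))*r = (40*(-94))*(-65) = -3760*(-65) = 244400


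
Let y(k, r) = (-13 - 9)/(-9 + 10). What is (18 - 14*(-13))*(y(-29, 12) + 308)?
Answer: 57200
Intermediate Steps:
y(k, r) = -22 (y(k, r) = -22/1 = -22*1 = -22)
(18 - 14*(-13))*(y(-29, 12) + 308) = (18 - 14*(-13))*(-22 + 308) = (18 + 182)*286 = 200*286 = 57200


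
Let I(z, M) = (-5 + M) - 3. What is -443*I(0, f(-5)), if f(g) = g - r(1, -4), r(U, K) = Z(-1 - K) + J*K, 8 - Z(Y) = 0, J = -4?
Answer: 16391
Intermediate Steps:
Z(Y) = 8 (Z(Y) = 8 - 1*0 = 8 + 0 = 8)
r(U, K) = 8 - 4*K
f(g) = -24 + g (f(g) = g - (8 - 4*(-4)) = g - (8 + 16) = g - 1*24 = g - 24 = -24 + g)
I(z, M) = -8 + M
-443*I(0, f(-5)) = -443*(-8 + (-24 - 5)) = -443*(-8 - 29) = -443*(-37) = 16391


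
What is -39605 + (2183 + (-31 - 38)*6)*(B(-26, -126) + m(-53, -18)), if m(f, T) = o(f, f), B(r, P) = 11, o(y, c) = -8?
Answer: -34298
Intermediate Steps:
m(f, T) = -8
-39605 + (2183 + (-31 - 38)*6)*(B(-26, -126) + m(-53, -18)) = -39605 + (2183 + (-31 - 38)*6)*(11 - 8) = -39605 + (2183 - 69*6)*3 = -39605 + (2183 - 414)*3 = -39605 + 1769*3 = -39605 + 5307 = -34298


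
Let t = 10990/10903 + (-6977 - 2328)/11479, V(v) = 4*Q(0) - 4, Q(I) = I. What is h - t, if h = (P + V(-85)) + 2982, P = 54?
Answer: 379446886389/125155537 ≈ 3031.8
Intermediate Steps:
V(v) = -4 (V(v) = 4*0 - 4 = 0 - 4 = -4)
t = 24701795/125155537 (t = 10990*(1/10903) - 9305*1/11479 = 10990/10903 - 9305/11479 = 24701795/125155537 ≈ 0.19737)
h = 3032 (h = (54 - 4) + 2982 = 50 + 2982 = 3032)
h - t = 3032 - 1*24701795/125155537 = 3032 - 24701795/125155537 = 379446886389/125155537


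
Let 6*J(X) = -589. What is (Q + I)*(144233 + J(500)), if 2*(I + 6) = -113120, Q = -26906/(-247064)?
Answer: -2014341274927377/247064 ≈ -8.1531e+9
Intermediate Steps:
J(X) = -589/6 (J(X) = (⅙)*(-589) = -589/6)
Q = 13453/123532 (Q = -26906*(-1/247064) = 13453/123532 ≈ 0.10890)
I = -56566 (I = -6 + (½)*(-113120) = -6 - 56560 = -56566)
(Q + I)*(144233 + J(500)) = (13453/123532 - 56566)*(144233 - 589/6) = -6987697659/123532*864809/6 = -2014341274927377/247064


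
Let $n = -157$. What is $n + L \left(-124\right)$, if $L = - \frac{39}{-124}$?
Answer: $-196$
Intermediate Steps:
$L = \frac{39}{124}$ ($L = \left(-39\right) \left(- \frac{1}{124}\right) = \frac{39}{124} \approx 0.31452$)
$n + L \left(-124\right) = -157 + \frac{39}{124} \left(-124\right) = -157 - 39 = -196$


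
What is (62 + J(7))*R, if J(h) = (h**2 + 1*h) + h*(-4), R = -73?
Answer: -6570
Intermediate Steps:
J(h) = h**2 - 3*h (J(h) = (h**2 + h) - 4*h = (h + h**2) - 4*h = h**2 - 3*h)
(62 + J(7))*R = (62 + 7*(-3 + 7))*(-73) = (62 + 7*4)*(-73) = (62 + 28)*(-73) = 90*(-73) = -6570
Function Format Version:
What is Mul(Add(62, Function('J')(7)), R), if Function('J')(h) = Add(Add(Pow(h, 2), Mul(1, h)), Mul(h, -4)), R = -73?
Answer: -6570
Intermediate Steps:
Function('J')(h) = Add(Pow(h, 2), Mul(-3, h)) (Function('J')(h) = Add(Add(Pow(h, 2), h), Mul(-4, h)) = Add(Add(h, Pow(h, 2)), Mul(-4, h)) = Add(Pow(h, 2), Mul(-3, h)))
Mul(Add(62, Function('J')(7)), R) = Mul(Add(62, Mul(7, Add(-3, 7))), -73) = Mul(Add(62, Mul(7, 4)), -73) = Mul(Add(62, 28), -73) = Mul(90, -73) = -6570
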